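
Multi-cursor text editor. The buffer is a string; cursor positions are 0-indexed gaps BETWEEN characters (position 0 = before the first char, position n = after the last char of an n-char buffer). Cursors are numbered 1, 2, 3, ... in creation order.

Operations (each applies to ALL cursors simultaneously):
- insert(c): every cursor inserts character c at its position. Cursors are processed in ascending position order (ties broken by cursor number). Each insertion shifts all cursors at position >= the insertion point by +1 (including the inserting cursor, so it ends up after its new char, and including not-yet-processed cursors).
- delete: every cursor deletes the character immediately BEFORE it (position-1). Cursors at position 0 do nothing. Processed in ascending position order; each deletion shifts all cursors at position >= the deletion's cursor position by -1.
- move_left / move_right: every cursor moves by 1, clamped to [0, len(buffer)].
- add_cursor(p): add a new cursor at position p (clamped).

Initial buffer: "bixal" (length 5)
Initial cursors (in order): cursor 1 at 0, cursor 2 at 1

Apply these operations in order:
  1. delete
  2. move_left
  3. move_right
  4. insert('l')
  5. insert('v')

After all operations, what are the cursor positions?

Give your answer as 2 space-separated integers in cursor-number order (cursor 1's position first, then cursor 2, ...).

Answer: 5 5

Derivation:
After op 1 (delete): buffer="ixal" (len 4), cursors c1@0 c2@0, authorship ....
After op 2 (move_left): buffer="ixal" (len 4), cursors c1@0 c2@0, authorship ....
After op 3 (move_right): buffer="ixal" (len 4), cursors c1@1 c2@1, authorship ....
After op 4 (insert('l')): buffer="illxal" (len 6), cursors c1@3 c2@3, authorship .12...
After op 5 (insert('v')): buffer="illvvxal" (len 8), cursors c1@5 c2@5, authorship .1212...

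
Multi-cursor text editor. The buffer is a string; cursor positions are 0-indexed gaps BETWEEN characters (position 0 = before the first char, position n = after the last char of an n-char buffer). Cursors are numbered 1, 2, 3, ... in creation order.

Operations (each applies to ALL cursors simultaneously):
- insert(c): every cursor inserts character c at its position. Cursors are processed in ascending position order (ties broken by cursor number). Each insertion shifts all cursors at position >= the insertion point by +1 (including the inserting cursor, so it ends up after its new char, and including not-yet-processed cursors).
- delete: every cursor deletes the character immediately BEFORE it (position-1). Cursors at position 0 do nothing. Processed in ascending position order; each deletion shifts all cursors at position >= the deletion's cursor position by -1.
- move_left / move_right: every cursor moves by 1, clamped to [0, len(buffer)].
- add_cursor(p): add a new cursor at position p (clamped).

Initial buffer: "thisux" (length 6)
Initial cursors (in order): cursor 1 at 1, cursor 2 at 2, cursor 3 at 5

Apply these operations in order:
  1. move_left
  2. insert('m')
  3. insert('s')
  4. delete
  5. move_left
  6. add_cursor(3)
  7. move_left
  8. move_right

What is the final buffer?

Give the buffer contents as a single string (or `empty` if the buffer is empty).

Answer: mtmhismux

Derivation:
After op 1 (move_left): buffer="thisux" (len 6), cursors c1@0 c2@1 c3@4, authorship ......
After op 2 (insert('m')): buffer="mtmhismux" (len 9), cursors c1@1 c2@3 c3@7, authorship 1.2...3..
After op 3 (insert('s')): buffer="mstmshismsux" (len 12), cursors c1@2 c2@5 c3@10, authorship 11.22...33..
After op 4 (delete): buffer="mtmhismux" (len 9), cursors c1@1 c2@3 c3@7, authorship 1.2...3..
After op 5 (move_left): buffer="mtmhismux" (len 9), cursors c1@0 c2@2 c3@6, authorship 1.2...3..
After op 6 (add_cursor(3)): buffer="mtmhismux" (len 9), cursors c1@0 c2@2 c4@3 c3@6, authorship 1.2...3..
After op 7 (move_left): buffer="mtmhismux" (len 9), cursors c1@0 c2@1 c4@2 c3@5, authorship 1.2...3..
After op 8 (move_right): buffer="mtmhismux" (len 9), cursors c1@1 c2@2 c4@3 c3@6, authorship 1.2...3..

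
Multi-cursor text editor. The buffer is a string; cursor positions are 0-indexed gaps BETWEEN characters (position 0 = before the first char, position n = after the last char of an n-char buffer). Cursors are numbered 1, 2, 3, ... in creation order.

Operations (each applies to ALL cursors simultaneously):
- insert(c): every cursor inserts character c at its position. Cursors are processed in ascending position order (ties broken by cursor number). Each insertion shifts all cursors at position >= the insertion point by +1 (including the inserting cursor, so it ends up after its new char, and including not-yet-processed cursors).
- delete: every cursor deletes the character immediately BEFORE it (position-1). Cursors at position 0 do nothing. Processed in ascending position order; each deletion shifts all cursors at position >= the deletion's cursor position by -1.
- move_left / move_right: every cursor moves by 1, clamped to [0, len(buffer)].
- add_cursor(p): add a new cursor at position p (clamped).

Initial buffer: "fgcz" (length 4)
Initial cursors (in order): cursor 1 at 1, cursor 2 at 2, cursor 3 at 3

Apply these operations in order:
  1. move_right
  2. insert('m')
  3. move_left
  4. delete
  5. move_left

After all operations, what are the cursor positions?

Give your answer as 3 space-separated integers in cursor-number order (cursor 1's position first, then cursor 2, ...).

After op 1 (move_right): buffer="fgcz" (len 4), cursors c1@2 c2@3 c3@4, authorship ....
After op 2 (insert('m')): buffer="fgmcmzm" (len 7), cursors c1@3 c2@5 c3@7, authorship ..1.2.3
After op 3 (move_left): buffer="fgmcmzm" (len 7), cursors c1@2 c2@4 c3@6, authorship ..1.2.3
After op 4 (delete): buffer="fmmm" (len 4), cursors c1@1 c2@2 c3@3, authorship .123
After op 5 (move_left): buffer="fmmm" (len 4), cursors c1@0 c2@1 c3@2, authorship .123

Answer: 0 1 2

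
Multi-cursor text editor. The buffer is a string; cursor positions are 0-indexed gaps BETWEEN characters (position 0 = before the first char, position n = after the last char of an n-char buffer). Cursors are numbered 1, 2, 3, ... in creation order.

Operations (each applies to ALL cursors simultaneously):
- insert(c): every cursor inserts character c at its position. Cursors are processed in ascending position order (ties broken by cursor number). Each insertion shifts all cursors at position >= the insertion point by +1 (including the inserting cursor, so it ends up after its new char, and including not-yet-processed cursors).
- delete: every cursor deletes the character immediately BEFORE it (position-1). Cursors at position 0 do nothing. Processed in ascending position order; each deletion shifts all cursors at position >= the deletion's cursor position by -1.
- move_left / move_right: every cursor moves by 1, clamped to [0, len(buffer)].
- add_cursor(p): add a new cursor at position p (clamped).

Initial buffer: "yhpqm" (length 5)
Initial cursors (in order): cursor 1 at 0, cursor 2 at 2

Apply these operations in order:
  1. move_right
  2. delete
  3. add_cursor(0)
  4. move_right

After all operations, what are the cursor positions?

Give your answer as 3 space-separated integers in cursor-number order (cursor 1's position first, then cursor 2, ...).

Answer: 1 2 1

Derivation:
After op 1 (move_right): buffer="yhpqm" (len 5), cursors c1@1 c2@3, authorship .....
After op 2 (delete): buffer="hqm" (len 3), cursors c1@0 c2@1, authorship ...
After op 3 (add_cursor(0)): buffer="hqm" (len 3), cursors c1@0 c3@0 c2@1, authorship ...
After op 4 (move_right): buffer="hqm" (len 3), cursors c1@1 c3@1 c2@2, authorship ...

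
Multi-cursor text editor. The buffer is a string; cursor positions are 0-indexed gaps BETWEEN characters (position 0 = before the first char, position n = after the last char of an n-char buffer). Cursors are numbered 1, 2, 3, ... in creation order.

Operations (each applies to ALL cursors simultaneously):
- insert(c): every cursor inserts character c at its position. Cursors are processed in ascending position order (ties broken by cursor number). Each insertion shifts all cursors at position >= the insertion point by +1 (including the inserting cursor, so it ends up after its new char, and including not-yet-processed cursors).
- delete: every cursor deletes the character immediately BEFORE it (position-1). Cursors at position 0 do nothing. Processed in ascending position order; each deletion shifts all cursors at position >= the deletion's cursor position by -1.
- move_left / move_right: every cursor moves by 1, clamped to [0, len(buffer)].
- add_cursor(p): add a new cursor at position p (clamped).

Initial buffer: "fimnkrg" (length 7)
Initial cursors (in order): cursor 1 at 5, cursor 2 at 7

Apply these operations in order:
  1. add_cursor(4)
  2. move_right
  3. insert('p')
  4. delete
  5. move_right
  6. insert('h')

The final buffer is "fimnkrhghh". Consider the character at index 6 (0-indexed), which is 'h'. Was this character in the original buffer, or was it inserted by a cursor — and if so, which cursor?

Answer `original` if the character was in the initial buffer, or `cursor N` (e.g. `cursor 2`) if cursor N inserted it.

Answer: cursor 3

Derivation:
After op 1 (add_cursor(4)): buffer="fimnkrg" (len 7), cursors c3@4 c1@5 c2@7, authorship .......
After op 2 (move_right): buffer="fimnkrg" (len 7), cursors c3@5 c1@6 c2@7, authorship .......
After op 3 (insert('p')): buffer="fimnkprpgp" (len 10), cursors c3@6 c1@8 c2@10, authorship .....3.1.2
After op 4 (delete): buffer="fimnkrg" (len 7), cursors c3@5 c1@6 c2@7, authorship .......
After op 5 (move_right): buffer="fimnkrg" (len 7), cursors c3@6 c1@7 c2@7, authorship .......
After op 6 (insert('h')): buffer="fimnkrhghh" (len 10), cursors c3@7 c1@10 c2@10, authorship ......3.12
Authorship (.=original, N=cursor N): . . . . . . 3 . 1 2
Index 6: author = 3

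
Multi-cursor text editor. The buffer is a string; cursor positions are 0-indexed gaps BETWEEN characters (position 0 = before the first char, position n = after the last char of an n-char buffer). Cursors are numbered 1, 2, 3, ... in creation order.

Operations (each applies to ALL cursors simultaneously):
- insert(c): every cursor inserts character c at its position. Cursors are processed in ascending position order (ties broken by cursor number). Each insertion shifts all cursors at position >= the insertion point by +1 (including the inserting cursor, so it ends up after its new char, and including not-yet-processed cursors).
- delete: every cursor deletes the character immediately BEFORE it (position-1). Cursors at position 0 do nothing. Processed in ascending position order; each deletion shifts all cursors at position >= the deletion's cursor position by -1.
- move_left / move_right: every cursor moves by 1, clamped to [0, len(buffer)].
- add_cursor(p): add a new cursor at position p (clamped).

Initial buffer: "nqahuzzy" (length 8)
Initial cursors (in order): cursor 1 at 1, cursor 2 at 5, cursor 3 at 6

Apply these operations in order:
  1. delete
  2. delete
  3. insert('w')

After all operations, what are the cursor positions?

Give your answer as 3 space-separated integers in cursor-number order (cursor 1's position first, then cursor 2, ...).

After op 1 (delete): buffer="qahzy" (len 5), cursors c1@0 c2@3 c3@3, authorship .....
After op 2 (delete): buffer="qzy" (len 3), cursors c1@0 c2@1 c3@1, authorship ...
After op 3 (insert('w')): buffer="wqwwzy" (len 6), cursors c1@1 c2@4 c3@4, authorship 1.23..

Answer: 1 4 4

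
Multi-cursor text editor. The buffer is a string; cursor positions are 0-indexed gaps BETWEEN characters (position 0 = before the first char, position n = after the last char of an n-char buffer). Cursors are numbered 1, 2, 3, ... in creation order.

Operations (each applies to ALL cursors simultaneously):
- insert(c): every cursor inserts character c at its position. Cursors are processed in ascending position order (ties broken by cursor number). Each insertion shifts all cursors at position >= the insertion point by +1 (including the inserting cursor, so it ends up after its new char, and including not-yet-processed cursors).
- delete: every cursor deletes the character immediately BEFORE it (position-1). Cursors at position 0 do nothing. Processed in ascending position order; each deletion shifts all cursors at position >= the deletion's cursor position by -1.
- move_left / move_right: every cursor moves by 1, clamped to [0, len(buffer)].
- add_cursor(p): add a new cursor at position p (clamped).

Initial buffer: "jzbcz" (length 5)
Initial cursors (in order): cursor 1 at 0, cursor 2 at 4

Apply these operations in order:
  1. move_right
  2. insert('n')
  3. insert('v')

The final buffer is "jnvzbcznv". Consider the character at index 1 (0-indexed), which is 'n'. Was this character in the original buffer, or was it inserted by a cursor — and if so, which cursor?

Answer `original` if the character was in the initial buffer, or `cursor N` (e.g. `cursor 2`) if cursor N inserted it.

Answer: cursor 1

Derivation:
After op 1 (move_right): buffer="jzbcz" (len 5), cursors c1@1 c2@5, authorship .....
After op 2 (insert('n')): buffer="jnzbczn" (len 7), cursors c1@2 c2@7, authorship .1....2
After op 3 (insert('v')): buffer="jnvzbcznv" (len 9), cursors c1@3 c2@9, authorship .11....22
Authorship (.=original, N=cursor N): . 1 1 . . . . 2 2
Index 1: author = 1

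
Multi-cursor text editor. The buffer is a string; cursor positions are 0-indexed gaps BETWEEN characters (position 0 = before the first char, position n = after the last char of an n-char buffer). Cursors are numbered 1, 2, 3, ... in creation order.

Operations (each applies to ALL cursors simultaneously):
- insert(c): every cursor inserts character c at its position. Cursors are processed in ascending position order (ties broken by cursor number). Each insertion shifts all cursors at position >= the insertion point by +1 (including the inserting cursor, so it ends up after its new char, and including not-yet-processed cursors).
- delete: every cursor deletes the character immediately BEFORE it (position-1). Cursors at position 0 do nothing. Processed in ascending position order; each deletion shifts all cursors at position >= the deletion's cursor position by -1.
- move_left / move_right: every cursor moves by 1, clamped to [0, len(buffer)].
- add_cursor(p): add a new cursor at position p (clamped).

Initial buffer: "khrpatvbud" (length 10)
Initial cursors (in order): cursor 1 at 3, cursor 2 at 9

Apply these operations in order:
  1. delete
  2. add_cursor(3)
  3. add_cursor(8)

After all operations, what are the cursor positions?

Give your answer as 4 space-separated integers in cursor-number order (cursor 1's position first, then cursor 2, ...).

Answer: 2 7 3 8

Derivation:
After op 1 (delete): buffer="khpatvbd" (len 8), cursors c1@2 c2@7, authorship ........
After op 2 (add_cursor(3)): buffer="khpatvbd" (len 8), cursors c1@2 c3@3 c2@7, authorship ........
After op 3 (add_cursor(8)): buffer="khpatvbd" (len 8), cursors c1@2 c3@3 c2@7 c4@8, authorship ........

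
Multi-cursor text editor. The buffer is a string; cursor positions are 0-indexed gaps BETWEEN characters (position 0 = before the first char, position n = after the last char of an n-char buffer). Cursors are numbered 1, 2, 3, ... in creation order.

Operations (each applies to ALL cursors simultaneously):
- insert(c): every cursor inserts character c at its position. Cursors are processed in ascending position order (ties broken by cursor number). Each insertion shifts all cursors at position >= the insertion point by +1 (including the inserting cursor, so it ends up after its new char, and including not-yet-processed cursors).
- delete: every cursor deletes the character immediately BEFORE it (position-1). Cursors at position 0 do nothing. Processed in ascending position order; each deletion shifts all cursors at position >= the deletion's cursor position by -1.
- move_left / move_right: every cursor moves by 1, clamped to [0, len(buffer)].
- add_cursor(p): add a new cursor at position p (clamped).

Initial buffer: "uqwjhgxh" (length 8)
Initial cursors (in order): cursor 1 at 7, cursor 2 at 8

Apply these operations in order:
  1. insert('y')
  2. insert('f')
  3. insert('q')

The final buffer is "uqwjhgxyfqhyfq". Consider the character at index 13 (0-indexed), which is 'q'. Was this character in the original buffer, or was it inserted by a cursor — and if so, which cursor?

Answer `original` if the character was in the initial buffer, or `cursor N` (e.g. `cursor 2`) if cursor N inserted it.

Answer: cursor 2

Derivation:
After op 1 (insert('y')): buffer="uqwjhgxyhy" (len 10), cursors c1@8 c2@10, authorship .......1.2
After op 2 (insert('f')): buffer="uqwjhgxyfhyf" (len 12), cursors c1@9 c2@12, authorship .......11.22
After op 3 (insert('q')): buffer="uqwjhgxyfqhyfq" (len 14), cursors c1@10 c2@14, authorship .......111.222
Authorship (.=original, N=cursor N): . . . . . . . 1 1 1 . 2 2 2
Index 13: author = 2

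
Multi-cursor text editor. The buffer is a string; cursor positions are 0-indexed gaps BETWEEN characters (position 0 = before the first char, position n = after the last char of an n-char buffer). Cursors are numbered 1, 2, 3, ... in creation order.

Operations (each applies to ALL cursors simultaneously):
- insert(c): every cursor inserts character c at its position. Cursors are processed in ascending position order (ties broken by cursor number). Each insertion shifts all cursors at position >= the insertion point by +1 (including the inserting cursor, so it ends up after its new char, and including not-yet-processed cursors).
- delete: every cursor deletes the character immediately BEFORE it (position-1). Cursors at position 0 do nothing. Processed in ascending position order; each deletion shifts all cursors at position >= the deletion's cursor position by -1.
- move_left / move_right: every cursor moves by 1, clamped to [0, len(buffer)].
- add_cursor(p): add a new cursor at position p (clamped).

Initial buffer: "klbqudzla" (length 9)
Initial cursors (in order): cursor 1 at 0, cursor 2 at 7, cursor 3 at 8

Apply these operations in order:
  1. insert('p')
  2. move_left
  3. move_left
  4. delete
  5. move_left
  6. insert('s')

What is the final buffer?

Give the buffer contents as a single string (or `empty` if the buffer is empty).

Answer: spklbqsuszlpa

Derivation:
After op 1 (insert('p')): buffer="pklbqudzplpa" (len 12), cursors c1@1 c2@9 c3@11, authorship 1.......2.3.
After op 2 (move_left): buffer="pklbqudzplpa" (len 12), cursors c1@0 c2@8 c3@10, authorship 1.......2.3.
After op 3 (move_left): buffer="pklbqudzplpa" (len 12), cursors c1@0 c2@7 c3@9, authorship 1.......2.3.
After op 4 (delete): buffer="pklbquzlpa" (len 10), cursors c1@0 c2@6 c3@7, authorship 1.......3.
After op 5 (move_left): buffer="pklbquzlpa" (len 10), cursors c1@0 c2@5 c3@6, authorship 1.......3.
After op 6 (insert('s')): buffer="spklbqsuszlpa" (len 13), cursors c1@1 c2@7 c3@9, authorship 11....2.3..3.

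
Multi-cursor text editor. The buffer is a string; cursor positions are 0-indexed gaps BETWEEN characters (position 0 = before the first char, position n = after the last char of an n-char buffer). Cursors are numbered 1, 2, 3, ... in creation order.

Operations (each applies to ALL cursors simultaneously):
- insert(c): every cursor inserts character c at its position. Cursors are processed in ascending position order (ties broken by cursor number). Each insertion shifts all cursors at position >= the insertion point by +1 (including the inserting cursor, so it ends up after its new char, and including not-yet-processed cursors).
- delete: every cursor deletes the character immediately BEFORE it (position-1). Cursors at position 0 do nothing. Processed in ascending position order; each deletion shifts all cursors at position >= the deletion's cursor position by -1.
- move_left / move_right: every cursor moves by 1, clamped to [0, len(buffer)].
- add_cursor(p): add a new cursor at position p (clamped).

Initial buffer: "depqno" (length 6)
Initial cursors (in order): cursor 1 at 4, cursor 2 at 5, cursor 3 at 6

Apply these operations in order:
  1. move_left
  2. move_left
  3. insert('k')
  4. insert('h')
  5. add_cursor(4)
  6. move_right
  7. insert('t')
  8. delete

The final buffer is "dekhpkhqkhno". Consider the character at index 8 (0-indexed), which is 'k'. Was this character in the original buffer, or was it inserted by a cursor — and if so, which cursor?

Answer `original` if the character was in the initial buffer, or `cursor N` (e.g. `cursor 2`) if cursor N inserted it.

After op 1 (move_left): buffer="depqno" (len 6), cursors c1@3 c2@4 c3@5, authorship ......
After op 2 (move_left): buffer="depqno" (len 6), cursors c1@2 c2@3 c3@4, authorship ......
After op 3 (insert('k')): buffer="dekpkqkno" (len 9), cursors c1@3 c2@5 c3@7, authorship ..1.2.3..
After op 4 (insert('h')): buffer="dekhpkhqkhno" (len 12), cursors c1@4 c2@7 c3@10, authorship ..11.22.33..
After op 5 (add_cursor(4)): buffer="dekhpkhqkhno" (len 12), cursors c1@4 c4@4 c2@7 c3@10, authorship ..11.22.33..
After op 6 (move_right): buffer="dekhpkhqkhno" (len 12), cursors c1@5 c4@5 c2@8 c3@11, authorship ..11.22.33..
After op 7 (insert('t')): buffer="dekhpttkhqtkhnto" (len 16), cursors c1@7 c4@7 c2@11 c3@15, authorship ..11.1422.233.3.
After op 8 (delete): buffer="dekhpkhqkhno" (len 12), cursors c1@5 c4@5 c2@8 c3@11, authorship ..11.22.33..
Authorship (.=original, N=cursor N): . . 1 1 . 2 2 . 3 3 . .
Index 8: author = 3

Answer: cursor 3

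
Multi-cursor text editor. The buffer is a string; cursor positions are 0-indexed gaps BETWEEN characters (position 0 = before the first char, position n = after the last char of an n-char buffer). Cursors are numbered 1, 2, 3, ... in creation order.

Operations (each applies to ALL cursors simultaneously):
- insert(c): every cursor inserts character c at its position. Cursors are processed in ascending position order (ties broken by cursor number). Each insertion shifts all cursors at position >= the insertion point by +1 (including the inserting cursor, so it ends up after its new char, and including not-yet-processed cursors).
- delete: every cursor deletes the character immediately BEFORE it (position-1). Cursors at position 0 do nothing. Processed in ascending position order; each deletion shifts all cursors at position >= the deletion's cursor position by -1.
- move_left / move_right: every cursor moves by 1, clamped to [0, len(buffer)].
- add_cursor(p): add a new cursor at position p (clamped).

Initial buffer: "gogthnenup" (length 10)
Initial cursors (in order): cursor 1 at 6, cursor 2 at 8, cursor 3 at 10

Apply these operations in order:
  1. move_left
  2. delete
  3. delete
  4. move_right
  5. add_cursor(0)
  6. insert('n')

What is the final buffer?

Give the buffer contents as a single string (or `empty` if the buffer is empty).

Answer: ngogpnnn

Derivation:
After op 1 (move_left): buffer="gogthnenup" (len 10), cursors c1@5 c2@7 c3@9, authorship ..........
After op 2 (delete): buffer="gogtnnp" (len 7), cursors c1@4 c2@5 c3@6, authorship .......
After op 3 (delete): buffer="gogp" (len 4), cursors c1@3 c2@3 c3@3, authorship ....
After op 4 (move_right): buffer="gogp" (len 4), cursors c1@4 c2@4 c3@4, authorship ....
After op 5 (add_cursor(0)): buffer="gogp" (len 4), cursors c4@0 c1@4 c2@4 c3@4, authorship ....
After op 6 (insert('n')): buffer="ngogpnnn" (len 8), cursors c4@1 c1@8 c2@8 c3@8, authorship 4....123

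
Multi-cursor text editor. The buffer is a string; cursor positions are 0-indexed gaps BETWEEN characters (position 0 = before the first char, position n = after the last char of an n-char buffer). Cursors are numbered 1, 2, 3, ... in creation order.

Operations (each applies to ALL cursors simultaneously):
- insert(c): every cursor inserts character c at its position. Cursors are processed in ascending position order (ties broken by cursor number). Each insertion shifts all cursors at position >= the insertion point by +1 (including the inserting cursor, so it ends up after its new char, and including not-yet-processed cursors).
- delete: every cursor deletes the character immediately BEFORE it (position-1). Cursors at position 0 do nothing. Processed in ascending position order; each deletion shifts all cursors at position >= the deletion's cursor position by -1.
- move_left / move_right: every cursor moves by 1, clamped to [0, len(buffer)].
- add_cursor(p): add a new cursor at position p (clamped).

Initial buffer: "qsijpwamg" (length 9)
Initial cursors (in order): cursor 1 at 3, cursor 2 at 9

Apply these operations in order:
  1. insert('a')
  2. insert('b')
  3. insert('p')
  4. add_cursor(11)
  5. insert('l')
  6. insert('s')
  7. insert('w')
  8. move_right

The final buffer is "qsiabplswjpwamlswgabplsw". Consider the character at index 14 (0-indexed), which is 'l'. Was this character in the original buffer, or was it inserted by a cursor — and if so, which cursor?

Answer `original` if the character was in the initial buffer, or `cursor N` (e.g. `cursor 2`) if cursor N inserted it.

After op 1 (insert('a')): buffer="qsiajpwamga" (len 11), cursors c1@4 c2@11, authorship ...1......2
After op 2 (insert('b')): buffer="qsiabjpwamgab" (len 13), cursors c1@5 c2@13, authorship ...11......22
After op 3 (insert('p')): buffer="qsiabpjpwamgabp" (len 15), cursors c1@6 c2@15, authorship ...111......222
After op 4 (add_cursor(11)): buffer="qsiabpjpwamgabp" (len 15), cursors c1@6 c3@11 c2@15, authorship ...111......222
After op 5 (insert('l')): buffer="qsiabpljpwamlgabpl" (len 18), cursors c1@7 c3@13 c2@18, authorship ...1111.....3.2222
After op 6 (insert('s')): buffer="qsiabplsjpwamlsgabpls" (len 21), cursors c1@8 c3@15 c2@21, authorship ...11111.....33.22222
After op 7 (insert('w')): buffer="qsiabplswjpwamlswgabplsw" (len 24), cursors c1@9 c3@17 c2@24, authorship ...111111.....333.222222
After op 8 (move_right): buffer="qsiabplswjpwamlswgabplsw" (len 24), cursors c1@10 c3@18 c2@24, authorship ...111111.....333.222222
Authorship (.=original, N=cursor N): . . . 1 1 1 1 1 1 . . . . . 3 3 3 . 2 2 2 2 2 2
Index 14: author = 3

Answer: cursor 3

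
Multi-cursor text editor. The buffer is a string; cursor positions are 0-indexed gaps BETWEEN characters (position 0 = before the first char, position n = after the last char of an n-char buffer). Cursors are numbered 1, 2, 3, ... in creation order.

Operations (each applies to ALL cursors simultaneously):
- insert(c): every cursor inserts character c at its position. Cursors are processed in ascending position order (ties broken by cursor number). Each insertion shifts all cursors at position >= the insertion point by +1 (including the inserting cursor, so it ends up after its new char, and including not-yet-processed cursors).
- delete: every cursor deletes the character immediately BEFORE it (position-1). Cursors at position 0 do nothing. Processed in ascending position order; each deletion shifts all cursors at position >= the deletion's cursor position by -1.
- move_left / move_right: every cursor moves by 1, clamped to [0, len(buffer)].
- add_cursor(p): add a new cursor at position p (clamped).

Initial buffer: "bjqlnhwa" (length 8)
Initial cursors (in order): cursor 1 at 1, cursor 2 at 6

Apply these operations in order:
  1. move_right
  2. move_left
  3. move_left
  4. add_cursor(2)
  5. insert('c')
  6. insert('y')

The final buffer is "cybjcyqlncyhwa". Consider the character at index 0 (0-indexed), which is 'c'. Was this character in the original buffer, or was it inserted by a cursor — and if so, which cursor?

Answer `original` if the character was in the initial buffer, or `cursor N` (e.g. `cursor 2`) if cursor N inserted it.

After op 1 (move_right): buffer="bjqlnhwa" (len 8), cursors c1@2 c2@7, authorship ........
After op 2 (move_left): buffer="bjqlnhwa" (len 8), cursors c1@1 c2@6, authorship ........
After op 3 (move_left): buffer="bjqlnhwa" (len 8), cursors c1@0 c2@5, authorship ........
After op 4 (add_cursor(2)): buffer="bjqlnhwa" (len 8), cursors c1@0 c3@2 c2@5, authorship ........
After op 5 (insert('c')): buffer="cbjcqlnchwa" (len 11), cursors c1@1 c3@4 c2@8, authorship 1..3...2...
After op 6 (insert('y')): buffer="cybjcyqlncyhwa" (len 14), cursors c1@2 c3@6 c2@11, authorship 11..33...22...
Authorship (.=original, N=cursor N): 1 1 . . 3 3 . . . 2 2 . . .
Index 0: author = 1

Answer: cursor 1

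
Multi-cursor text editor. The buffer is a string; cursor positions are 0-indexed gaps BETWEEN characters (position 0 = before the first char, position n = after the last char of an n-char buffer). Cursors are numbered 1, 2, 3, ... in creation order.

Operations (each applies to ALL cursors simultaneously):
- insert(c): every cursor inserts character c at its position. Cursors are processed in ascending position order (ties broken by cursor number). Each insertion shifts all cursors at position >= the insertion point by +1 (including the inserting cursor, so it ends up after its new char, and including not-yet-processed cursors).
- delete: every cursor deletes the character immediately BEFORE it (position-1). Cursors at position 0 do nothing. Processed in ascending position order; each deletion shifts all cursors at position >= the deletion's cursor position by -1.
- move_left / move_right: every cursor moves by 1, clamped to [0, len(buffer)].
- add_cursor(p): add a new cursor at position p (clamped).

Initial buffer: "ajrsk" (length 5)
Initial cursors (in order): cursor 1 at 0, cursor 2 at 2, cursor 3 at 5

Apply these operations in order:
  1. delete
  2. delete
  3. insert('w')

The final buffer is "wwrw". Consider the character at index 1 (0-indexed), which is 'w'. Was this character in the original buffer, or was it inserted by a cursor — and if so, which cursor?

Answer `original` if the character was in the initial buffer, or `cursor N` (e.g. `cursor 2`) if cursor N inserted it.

After op 1 (delete): buffer="ars" (len 3), cursors c1@0 c2@1 c3@3, authorship ...
After op 2 (delete): buffer="r" (len 1), cursors c1@0 c2@0 c3@1, authorship .
After op 3 (insert('w')): buffer="wwrw" (len 4), cursors c1@2 c2@2 c3@4, authorship 12.3
Authorship (.=original, N=cursor N): 1 2 . 3
Index 1: author = 2

Answer: cursor 2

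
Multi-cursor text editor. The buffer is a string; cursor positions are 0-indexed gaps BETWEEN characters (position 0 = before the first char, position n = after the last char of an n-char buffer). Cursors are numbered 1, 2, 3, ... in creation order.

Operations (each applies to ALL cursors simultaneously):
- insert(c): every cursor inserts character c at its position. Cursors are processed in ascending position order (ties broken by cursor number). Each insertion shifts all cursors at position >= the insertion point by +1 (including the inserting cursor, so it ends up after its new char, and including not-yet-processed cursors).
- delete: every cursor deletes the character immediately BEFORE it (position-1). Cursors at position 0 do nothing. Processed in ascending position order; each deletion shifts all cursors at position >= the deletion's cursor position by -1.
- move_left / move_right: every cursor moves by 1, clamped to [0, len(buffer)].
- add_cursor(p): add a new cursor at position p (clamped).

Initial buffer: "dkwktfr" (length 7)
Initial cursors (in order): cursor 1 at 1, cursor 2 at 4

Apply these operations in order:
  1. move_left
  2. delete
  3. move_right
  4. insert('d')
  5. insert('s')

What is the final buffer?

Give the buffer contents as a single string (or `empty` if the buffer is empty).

Answer: ddskkdstfr

Derivation:
After op 1 (move_left): buffer="dkwktfr" (len 7), cursors c1@0 c2@3, authorship .......
After op 2 (delete): buffer="dkktfr" (len 6), cursors c1@0 c2@2, authorship ......
After op 3 (move_right): buffer="dkktfr" (len 6), cursors c1@1 c2@3, authorship ......
After op 4 (insert('d')): buffer="ddkkdtfr" (len 8), cursors c1@2 c2@5, authorship .1..2...
After op 5 (insert('s')): buffer="ddskkdstfr" (len 10), cursors c1@3 c2@7, authorship .11..22...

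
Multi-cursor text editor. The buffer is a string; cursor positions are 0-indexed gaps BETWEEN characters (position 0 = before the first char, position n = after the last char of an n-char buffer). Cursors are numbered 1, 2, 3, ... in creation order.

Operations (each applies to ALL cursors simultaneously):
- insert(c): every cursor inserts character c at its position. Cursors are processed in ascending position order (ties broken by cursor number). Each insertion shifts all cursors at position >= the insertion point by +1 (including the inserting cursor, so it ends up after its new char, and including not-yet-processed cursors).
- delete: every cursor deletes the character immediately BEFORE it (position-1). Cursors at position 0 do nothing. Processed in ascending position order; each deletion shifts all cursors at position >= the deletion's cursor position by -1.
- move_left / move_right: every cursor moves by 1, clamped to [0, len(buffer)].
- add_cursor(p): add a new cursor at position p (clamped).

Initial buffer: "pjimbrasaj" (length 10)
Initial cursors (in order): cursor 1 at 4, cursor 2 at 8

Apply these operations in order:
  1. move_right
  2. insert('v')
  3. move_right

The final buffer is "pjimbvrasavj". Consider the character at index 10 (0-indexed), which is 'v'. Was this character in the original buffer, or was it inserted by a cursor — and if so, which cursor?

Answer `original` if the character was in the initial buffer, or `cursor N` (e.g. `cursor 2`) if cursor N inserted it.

Answer: cursor 2

Derivation:
After op 1 (move_right): buffer="pjimbrasaj" (len 10), cursors c1@5 c2@9, authorship ..........
After op 2 (insert('v')): buffer="pjimbvrasavj" (len 12), cursors c1@6 c2@11, authorship .....1....2.
After op 3 (move_right): buffer="pjimbvrasavj" (len 12), cursors c1@7 c2@12, authorship .....1....2.
Authorship (.=original, N=cursor N): . . . . . 1 . . . . 2 .
Index 10: author = 2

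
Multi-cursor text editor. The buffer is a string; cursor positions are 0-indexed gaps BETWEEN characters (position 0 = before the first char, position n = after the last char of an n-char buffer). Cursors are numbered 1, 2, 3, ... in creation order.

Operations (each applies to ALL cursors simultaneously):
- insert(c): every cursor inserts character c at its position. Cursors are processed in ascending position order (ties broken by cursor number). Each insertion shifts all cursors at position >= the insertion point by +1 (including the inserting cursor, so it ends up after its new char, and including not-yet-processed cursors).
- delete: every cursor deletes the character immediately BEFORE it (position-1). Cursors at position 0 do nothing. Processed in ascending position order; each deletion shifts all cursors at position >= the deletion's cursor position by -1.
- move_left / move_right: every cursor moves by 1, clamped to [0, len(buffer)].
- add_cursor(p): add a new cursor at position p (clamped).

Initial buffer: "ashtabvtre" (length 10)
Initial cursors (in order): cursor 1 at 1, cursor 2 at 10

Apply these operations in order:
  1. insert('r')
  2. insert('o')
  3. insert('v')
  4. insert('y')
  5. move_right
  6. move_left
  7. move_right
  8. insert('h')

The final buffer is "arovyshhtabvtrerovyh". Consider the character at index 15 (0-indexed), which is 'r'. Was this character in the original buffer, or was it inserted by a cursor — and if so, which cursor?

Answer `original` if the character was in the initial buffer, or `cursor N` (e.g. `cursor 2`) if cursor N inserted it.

Answer: cursor 2

Derivation:
After op 1 (insert('r')): buffer="arshtabvtrer" (len 12), cursors c1@2 c2@12, authorship .1.........2
After op 2 (insert('o')): buffer="aroshtabvtrero" (len 14), cursors c1@3 c2@14, authorship .11.........22
After op 3 (insert('v')): buffer="arovshtabvtrerov" (len 16), cursors c1@4 c2@16, authorship .111.........222
After op 4 (insert('y')): buffer="arovyshtabvtrerovy" (len 18), cursors c1@5 c2@18, authorship .1111.........2222
After op 5 (move_right): buffer="arovyshtabvtrerovy" (len 18), cursors c1@6 c2@18, authorship .1111.........2222
After op 6 (move_left): buffer="arovyshtabvtrerovy" (len 18), cursors c1@5 c2@17, authorship .1111.........2222
After op 7 (move_right): buffer="arovyshtabvtrerovy" (len 18), cursors c1@6 c2@18, authorship .1111.........2222
After op 8 (insert('h')): buffer="arovyshhtabvtrerovyh" (len 20), cursors c1@7 c2@20, authorship .1111.1........22222
Authorship (.=original, N=cursor N): . 1 1 1 1 . 1 . . . . . . . . 2 2 2 2 2
Index 15: author = 2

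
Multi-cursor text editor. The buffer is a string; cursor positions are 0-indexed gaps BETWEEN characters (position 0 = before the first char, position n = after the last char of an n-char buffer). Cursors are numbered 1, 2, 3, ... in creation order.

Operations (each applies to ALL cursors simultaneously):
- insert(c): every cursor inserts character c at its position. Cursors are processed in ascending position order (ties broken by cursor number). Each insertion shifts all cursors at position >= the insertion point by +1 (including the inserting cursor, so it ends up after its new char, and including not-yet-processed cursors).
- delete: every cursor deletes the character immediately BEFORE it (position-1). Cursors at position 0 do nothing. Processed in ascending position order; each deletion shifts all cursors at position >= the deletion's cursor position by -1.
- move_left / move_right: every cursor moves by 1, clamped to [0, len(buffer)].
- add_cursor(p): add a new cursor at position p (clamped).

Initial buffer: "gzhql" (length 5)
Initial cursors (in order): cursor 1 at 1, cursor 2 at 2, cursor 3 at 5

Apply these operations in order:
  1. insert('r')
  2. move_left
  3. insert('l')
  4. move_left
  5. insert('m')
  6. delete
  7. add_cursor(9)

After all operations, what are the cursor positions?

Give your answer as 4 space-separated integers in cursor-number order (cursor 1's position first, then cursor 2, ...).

Answer: 1 4 9 9

Derivation:
After op 1 (insert('r')): buffer="grzrhqlr" (len 8), cursors c1@2 c2@4 c3@8, authorship .1.2...3
After op 2 (move_left): buffer="grzrhqlr" (len 8), cursors c1@1 c2@3 c3@7, authorship .1.2...3
After op 3 (insert('l')): buffer="glrzlrhqllr" (len 11), cursors c1@2 c2@5 c3@10, authorship .11.22...33
After op 4 (move_left): buffer="glrzlrhqllr" (len 11), cursors c1@1 c2@4 c3@9, authorship .11.22...33
After op 5 (insert('m')): buffer="gmlrzmlrhqlmlr" (len 14), cursors c1@2 c2@6 c3@12, authorship .111.222...333
After op 6 (delete): buffer="glrzlrhqllr" (len 11), cursors c1@1 c2@4 c3@9, authorship .11.22...33
After op 7 (add_cursor(9)): buffer="glrzlrhqllr" (len 11), cursors c1@1 c2@4 c3@9 c4@9, authorship .11.22...33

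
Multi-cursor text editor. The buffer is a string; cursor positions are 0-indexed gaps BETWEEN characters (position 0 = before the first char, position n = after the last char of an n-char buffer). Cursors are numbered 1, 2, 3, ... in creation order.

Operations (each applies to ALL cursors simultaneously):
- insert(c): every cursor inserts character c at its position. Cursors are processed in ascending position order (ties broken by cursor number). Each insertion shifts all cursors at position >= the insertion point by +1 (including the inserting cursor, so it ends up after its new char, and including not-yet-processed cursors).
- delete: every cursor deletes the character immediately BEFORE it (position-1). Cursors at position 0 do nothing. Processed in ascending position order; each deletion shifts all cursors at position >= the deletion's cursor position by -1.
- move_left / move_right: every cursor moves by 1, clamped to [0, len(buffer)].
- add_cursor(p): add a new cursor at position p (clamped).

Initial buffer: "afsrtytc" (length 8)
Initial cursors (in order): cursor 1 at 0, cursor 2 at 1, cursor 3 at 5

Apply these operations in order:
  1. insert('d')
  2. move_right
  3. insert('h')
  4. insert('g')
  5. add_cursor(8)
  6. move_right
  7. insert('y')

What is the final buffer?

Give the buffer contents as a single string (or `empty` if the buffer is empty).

After op 1 (insert('d')): buffer="dadfsrtdytc" (len 11), cursors c1@1 c2@3 c3@8, authorship 1.2....3...
After op 2 (move_right): buffer="dadfsrtdytc" (len 11), cursors c1@2 c2@4 c3@9, authorship 1.2....3...
After op 3 (insert('h')): buffer="dahdfhsrtdyhtc" (len 14), cursors c1@3 c2@6 c3@12, authorship 1.12.2...3.3..
After op 4 (insert('g')): buffer="dahgdfhgsrtdyhgtc" (len 17), cursors c1@4 c2@8 c3@15, authorship 1.112.22...3.33..
After op 5 (add_cursor(8)): buffer="dahgdfhgsrtdyhgtc" (len 17), cursors c1@4 c2@8 c4@8 c3@15, authorship 1.112.22...3.33..
After op 6 (move_right): buffer="dahgdfhgsrtdyhgtc" (len 17), cursors c1@5 c2@9 c4@9 c3@16, authorship 1.112.22...3.33..
After op 7 (insert('y')): buffer="dahgdyfhgsyyrtdyhgtyc" (len 21), cursors c1@6 c2@12 c4@12 c3@20, authorship 1.1121.22.24..3.33.3.

Answer: dahgdyfhgsyyrtdyhgtyc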